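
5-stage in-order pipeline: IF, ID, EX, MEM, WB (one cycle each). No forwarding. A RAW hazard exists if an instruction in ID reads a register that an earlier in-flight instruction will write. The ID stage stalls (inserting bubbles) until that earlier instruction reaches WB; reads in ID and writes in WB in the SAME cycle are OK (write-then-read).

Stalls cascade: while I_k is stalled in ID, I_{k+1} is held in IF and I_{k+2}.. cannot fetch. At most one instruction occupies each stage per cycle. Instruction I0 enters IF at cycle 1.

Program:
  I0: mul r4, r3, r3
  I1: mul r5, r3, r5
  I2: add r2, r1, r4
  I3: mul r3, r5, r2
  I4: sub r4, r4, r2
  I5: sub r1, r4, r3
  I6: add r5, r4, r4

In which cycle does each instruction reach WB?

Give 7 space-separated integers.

Answer: 5 6 8 11 12 15 16

Derivation:
I0 mul r4 <- r3,r3: IF@1 ID@2 stall=0 (-) EX@3 MEM@4 WB@5
I1 mul r5 <- r3,r5: IF@2 ID@3 stall=0 (-) EX@4 MEM@5 WB@6
I2 add r2 <- r1,r4: IF@3 ID@4 stall=1 (RAW on I0.r4 (WB@5)) EX@6 MEM@7 WB@8
I3 mul r3 <- r5,r2: IF@4 ID@6 stall=2 (RAW on I2.r2 (WB@8)) EX@9 MEM@10 WB@11
I4 sub r4 <- r4,r2: IF@6 ID@9 stall=0 (-) EX@10 MEM@11 WB@12
I5 sub r1 <- r4,r3: IF@9 ID@10 stall=2 (RAW on I4.r4 (WB@12)) EX@13 MEM@14 WB@15
I6 add r5 <- r4,r4: IF@10 ID@13 stall=0 (-) EX@14 MEM@15 WB@16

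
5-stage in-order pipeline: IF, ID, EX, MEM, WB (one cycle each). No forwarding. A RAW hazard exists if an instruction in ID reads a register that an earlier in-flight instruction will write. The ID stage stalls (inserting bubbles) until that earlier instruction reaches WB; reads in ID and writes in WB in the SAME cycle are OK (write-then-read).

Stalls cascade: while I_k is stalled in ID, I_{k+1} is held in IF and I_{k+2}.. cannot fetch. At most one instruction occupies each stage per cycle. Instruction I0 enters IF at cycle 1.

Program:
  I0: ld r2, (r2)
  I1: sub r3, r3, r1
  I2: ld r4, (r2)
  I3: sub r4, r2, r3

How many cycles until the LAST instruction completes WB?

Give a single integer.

Answer: 9

Derivation:
I0 ld r2 <- r2: IF@1 ID@2 stall=0 (-) EX@3 MEM@4 WB@5
I1 sub r3 <- r3,r1: IF@2 ID@3 stall=0 (-) EX@4 MEM@5 WB@6
I2 ld r4 <- r2: IF@3 ID@4 stall=1 (RAW on I0.r2 (WB@5)) EX@6 MEM@7 WB@8
I3 sub r4 <- r2,r3: IF@4 ID@6 stall=0 (-) EX@7 MEM@8 WB@9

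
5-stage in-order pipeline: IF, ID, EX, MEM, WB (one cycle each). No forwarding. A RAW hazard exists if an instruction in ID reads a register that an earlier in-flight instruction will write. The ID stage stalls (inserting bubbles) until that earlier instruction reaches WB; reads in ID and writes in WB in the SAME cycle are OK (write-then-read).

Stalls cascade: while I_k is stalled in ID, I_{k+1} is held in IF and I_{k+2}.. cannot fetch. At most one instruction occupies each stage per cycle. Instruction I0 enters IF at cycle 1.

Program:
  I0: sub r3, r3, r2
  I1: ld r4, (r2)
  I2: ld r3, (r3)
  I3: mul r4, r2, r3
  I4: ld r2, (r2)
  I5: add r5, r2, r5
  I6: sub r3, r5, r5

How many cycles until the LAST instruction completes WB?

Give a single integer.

Answer: 18

Derivation:
I0 sub r3 <- r3,r2: IF@1 ID@2 stall=0 (-) EX@3 MEM@4 WB@5
I1 ld r4 <- r2: IF@2 ID@3 stall=0 (-) EX@4 MEM@5 WB@6
I2 ld r3 <- r3: IF@3 ID@4 stall=1 (RAW on I0.r3 (WB@5)) EX@6 MEM@7 WB@8
I3 mul r4 <- r2,r3: IF@4 ID@6 stall=2 (RAW on I2.r3 (WB@8)) EX@9 MEM@10 WB@11
I4 ld r2 <- r2: IF@6 ID@9 stall=0 (-) EX@10 MEM@11 WB@12
I5 add r5 <- r2,r5: IF@9 ID@10 stall=2 (RAW on I4.r2 (WB@12)) EX@13 MEM@14 WB@15
I6 sub r3 <- r5,r5: IF@10 ID@13 stall=2 (RAW on I5.r5 (WB@15)) EX@16 MEM@17 WB@18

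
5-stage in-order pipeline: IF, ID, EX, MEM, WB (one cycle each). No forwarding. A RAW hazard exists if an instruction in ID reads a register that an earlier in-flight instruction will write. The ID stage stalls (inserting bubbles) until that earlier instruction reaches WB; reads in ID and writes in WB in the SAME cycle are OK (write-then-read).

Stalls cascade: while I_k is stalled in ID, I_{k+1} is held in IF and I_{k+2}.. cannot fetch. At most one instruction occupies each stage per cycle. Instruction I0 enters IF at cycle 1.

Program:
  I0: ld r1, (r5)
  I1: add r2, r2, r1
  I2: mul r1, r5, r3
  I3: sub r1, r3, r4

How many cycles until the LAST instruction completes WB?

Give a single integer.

Answer: 10

Derivation:
I0 ld r1 <- r5: IF@1 ID@2 stall=0 (-) EX@3 MEM@4 WB@5
I1 add r2 <- r2,r1: IF@2 ID@3 stall=2 (RAW on I0.r1 (WB@5)) EX@6 MEM@7 WB@8
I2 mul r1 <- r5,r3: IF@3 ID@6 stall=0 (-) EX@7 MEM@8 WB@9
I3 sub r1 <- r3,r4: IF@6 ID@7 stall=0 (-) EX@8 MEM@9 WB@10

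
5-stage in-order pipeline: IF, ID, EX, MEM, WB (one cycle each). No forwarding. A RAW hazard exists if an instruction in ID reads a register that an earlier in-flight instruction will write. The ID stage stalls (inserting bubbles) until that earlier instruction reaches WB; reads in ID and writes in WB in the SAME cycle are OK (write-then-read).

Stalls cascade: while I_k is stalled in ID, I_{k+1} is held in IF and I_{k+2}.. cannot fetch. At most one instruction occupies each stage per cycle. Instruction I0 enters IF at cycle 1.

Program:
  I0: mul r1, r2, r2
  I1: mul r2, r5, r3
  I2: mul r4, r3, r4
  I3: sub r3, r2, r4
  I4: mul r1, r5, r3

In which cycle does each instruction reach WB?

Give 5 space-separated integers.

I0 mul r1 <- r2,r2: IF@1 ID@2 stall=0 (-) EX@3 MEM@4 WB@5
I1 mul r2 <- r5,r3: IF@2 ID@3 stall=0 (-) EX@4 MEM@5 WB@6
I2 mul r4 <- r3,r4: IF@3 ID@4 stall=0 (-) EX@5 MEM@6 WB@7
I3 sub r3 <- r2,r4: IF@4 ID@5 stall=2 (RAW on I2.r4 (WB@7)) EX@8 MEM@9 WB@10
I4 mul r1 <- r5,r3: IF@5 ID@8 stall=2 (RAW on I3.r3 (WB@10)) EX@11 MEM@12 WB@13

Answer: 5 6 7 10 13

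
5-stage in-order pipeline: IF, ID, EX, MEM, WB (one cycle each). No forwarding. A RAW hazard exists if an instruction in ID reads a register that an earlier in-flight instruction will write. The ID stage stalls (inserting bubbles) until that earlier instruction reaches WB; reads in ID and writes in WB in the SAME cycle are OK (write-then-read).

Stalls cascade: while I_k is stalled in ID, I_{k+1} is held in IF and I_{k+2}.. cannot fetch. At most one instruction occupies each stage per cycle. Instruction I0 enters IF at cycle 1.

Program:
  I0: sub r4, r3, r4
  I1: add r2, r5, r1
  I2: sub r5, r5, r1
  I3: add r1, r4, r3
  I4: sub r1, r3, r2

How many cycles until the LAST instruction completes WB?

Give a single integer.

I0 sub r4 <- r3,r4: IF@1 ID@2 stall=0 (-) EX@3 MEM@4 WB@5
I1 add r2 <- r5,r1: IF@2 ID@3 stall=0 (-) EX@4 MEM@5 WB@6
I2 sub r5 <- r5,r1: IF@3 ID@4 stall=0 (-) EX@5 MEM@6 WB@7
I3 add r1 <- r4,r3: IF@4 ID@5 stall=0 (-) EX@6 MEM@7 WB@8
I4 sub r1 <- r3,r2: IF@5 ID@6 stall=0 (-) EX@7 MEM@8 WB@9

Answer: 9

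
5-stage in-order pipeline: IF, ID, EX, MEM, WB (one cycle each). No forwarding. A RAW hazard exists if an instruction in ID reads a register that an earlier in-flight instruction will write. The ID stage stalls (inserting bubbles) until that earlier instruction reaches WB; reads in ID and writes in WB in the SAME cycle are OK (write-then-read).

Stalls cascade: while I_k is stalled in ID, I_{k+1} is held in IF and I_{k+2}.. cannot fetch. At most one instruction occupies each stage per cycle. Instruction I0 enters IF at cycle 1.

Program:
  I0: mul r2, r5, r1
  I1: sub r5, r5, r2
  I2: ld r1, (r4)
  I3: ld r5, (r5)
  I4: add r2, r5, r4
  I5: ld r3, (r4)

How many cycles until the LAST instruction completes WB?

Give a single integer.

Answer: 15

Derivation:
I0 mul r2 <- r5,r1: IF@1 ID@2 stall=0 (-) EX@3 MEM@4 WB@5
I1 sub r5 <- r5,r2: IF@2 ID@3 stall=2 (RAW on I0.r2 (WB@5)) EX@6 MEM@7 WB@8
I2 ld r1 <- r4: IF@3 ID@6 stall=0 (-) EX@7 MEM@8 WB@9
I3 ld r5 <- r5: IF@6 ID@7 stall=1 (RAW on I1.r5 (WB@8)) EX@9 MEM@10 WB@11
I4 add r2 <- r5,r4: IF@7 ID@9 stall=2 (RAW on I3.r5 (WB@11)) EX@12 MEM@13 WB@14
I5 ld r3 <- r4: IF@9 ID@12 stall=0 (-) EX@13 MEM@14 WB@15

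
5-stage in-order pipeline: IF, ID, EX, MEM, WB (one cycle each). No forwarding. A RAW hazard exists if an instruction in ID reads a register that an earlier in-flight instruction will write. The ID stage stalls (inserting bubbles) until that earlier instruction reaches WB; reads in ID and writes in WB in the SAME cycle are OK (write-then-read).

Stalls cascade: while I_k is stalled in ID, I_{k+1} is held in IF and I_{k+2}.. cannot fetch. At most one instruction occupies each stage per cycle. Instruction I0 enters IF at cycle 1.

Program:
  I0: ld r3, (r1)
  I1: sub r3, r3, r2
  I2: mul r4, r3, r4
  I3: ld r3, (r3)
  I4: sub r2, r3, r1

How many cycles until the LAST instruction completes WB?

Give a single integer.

Answer: 15

Derivation:
I0 ld r3 <- r1: IF@1 ID@2 stall=0 (-) EX@3 MEM@4 WB@5
I1 sub r3 <- r3,r2: IF@2 ID@3 stall=2 (RAW on I0.r3 (WB@5)) EX@6 MEM@7 WB@8
I2 mul r4 <- r3,r4: IF@3 ID@6 stall=2 (RAW on I1.r3 (WB@8)) EX@9 MEM@10 WB@11
I3 ld r3 <- r3: IF@6 ID@9 stall=0 (-) EX@10 MEM@11 WB@12
I4 sub r2 <- r3,r1: IF@9 ID@10 stall=2 (RAW on I3.r3 (WB@12)) EX@13 MEM@14 WB@15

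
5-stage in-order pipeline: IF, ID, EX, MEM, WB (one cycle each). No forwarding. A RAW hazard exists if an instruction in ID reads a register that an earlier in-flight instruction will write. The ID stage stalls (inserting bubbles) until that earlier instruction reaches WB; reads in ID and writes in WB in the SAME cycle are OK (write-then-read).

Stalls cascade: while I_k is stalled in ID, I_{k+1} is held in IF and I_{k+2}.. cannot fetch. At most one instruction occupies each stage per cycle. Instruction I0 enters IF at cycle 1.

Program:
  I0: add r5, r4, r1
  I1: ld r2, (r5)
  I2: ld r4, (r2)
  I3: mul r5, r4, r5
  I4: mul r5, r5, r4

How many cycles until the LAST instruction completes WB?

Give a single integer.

Answer: 17

Derivation:
I0 add r5 <- r4,r1: IF@1 ID@2 stall=0 (-) EX@3 MEM@4 WB@5
I1 ld r2 <- r5: IF@2 ID@3 stall=2 (RAW on I0.r5 (WB@5)) EX@6 MEM@7 WB@8
I2 ld r4 <- r2: IF@3 ID@6 stall=2 (RAW on I1.r2 (WB@8)) EX@9 MEM@10 WB@11
I3 mul r5 <- r4,r5: IF@6 ID@9 stall=2 (RAW on I2.r4 (WB@11)) EX@12 MEM@13 WB@14
I4 mul r5 <- r5,r4: IF@9 ID@12 stall=2 (RAW on I3.r5 (WB@14)) EX@15 MEM@16 WB@17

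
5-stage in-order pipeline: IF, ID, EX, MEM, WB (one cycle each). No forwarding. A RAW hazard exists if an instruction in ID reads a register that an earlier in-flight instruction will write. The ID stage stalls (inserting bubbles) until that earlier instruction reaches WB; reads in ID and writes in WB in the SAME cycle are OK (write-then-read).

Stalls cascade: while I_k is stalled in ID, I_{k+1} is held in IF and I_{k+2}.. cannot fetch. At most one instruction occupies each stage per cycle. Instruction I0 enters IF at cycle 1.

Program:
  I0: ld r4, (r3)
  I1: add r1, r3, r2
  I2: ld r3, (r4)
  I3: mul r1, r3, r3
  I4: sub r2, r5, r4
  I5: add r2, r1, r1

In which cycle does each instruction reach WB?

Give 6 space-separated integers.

I0 ld r4 <- r3: IF@1 ID@2 stall=0 (-) EX@3 MEM@4 WB@5
I1 add r1 <- r3,r2: IF@2 ID@3 stall=0 (-) EX@4 MEM@5 WB@6
I2 ld r3 <- r4: IF@3 ID@4 stall=1 (RAW on I0.r4 (WB@5)) EX@6 MEM@7 WB@8
I3 mul r1 <- r3,r3: IF@4 ID@6 stall=2 (RAW on I2.r3 (WB@8)) EX@9 MEM@10 WB@11
I4 sub r2 <- r5,r4: IF@6 ID@9 stall=0 (-) EX@10 MEM@11 WB@12
I5 add r2 <- r1,r1: IF@9 ID@10 stall=1 (RAW on I3.r1 (WB@11)) EX@12 MEM@13 WB@14

Answer: 5 6 8 11 12 14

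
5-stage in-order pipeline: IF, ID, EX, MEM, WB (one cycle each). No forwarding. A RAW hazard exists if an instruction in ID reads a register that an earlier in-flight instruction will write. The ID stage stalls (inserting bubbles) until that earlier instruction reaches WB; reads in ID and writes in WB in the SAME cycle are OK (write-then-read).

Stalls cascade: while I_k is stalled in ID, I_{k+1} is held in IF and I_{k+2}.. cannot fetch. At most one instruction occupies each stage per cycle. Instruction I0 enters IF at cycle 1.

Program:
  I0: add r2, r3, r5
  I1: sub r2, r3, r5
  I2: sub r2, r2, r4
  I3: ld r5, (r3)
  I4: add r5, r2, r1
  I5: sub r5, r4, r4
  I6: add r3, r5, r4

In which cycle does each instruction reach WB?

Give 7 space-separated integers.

Answer: 5 6 9 10 12 13 16

Derivation:
I0 add r2 <- r3,r5: IF@1 ID@2 stall=0 (-) EX@3 MEM@4 WB@5
I1 sub r2 <- r3,r5: IF@2 ID@3 stall=0 (-) EX@4 MEM@5 WB@6
I2 sub r2 <- r2,r4: IF@3 ID@4 stall=2 (RAW on I1.r2 (WB@6)) EX@7 MEM@8 WB@9
I3 ld r5 <- r3: IF@4 ID@7 stall=0 (-) EX@8 MEM@9 WB@10
I4 add r5 <- r2,r1: IF@7 ID@8 stall=1 (RAW on I2.r2 (WB@9)) EX@10 MEM@11 WB@12
I5 sub r5 <- r4,r4: IF@8 ID@10 stall=0 (-) EX@11 MEM@12 WB@13
I6 add r3 <- r5,r4: IF@10 ID@11 stall=2 (RAW on I5.r5 (WB@13)) EX@14 MEM@15 WB@16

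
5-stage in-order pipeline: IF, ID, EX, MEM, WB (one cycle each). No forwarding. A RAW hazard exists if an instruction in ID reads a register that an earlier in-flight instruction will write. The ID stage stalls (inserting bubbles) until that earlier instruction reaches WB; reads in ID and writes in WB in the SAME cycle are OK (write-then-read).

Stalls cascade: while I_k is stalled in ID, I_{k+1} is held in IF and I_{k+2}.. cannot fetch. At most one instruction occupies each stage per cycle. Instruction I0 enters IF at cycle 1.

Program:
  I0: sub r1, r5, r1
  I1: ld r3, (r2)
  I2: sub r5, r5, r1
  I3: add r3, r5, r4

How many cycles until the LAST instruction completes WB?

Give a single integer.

Answer: 11

Derivation:
I0 sub r1 <- r5,r1: IF@1 ID@2 stall=0 (-) EX@3 MEM@4 WB@5
I1 ld r3 <- r2: IF@2 ID@3 stall=0 (-) EX@4 MEM@5 WB@6
I2 sub r5 <- r5,r1: IF@3 ID@4 stall=1 (RAW on I0.r1 (WB@5)) EX@6 MEM@7 WB@8
I3 add r3 <- r5,r4: IF@4 ID@6 stall=2 (RAW on I2.r5 (WB@8)) EX@9 MEM@10 WB@11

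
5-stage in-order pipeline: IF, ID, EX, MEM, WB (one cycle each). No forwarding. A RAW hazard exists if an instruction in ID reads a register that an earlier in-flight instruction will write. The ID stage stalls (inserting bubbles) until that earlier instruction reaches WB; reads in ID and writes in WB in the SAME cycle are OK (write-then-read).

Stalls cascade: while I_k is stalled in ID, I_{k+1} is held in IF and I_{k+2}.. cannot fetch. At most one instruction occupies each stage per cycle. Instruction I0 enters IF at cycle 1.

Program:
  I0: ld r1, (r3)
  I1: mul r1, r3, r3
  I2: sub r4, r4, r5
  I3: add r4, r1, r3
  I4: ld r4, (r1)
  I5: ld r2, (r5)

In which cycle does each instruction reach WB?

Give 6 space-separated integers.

Answer: 5 6 7 9 10 11

Derivation:
I0 ld r1 <- r3: IF@1 ID@2 stall=0 (-) EX@3 MEM@4 WB@5
I1 mul r1 <- r3,r3: IF@2 ID@3 stall=0 (-) EX@4 MEM@5 WB@6
I2 sub r4 <- r4,r5: IF@3 ID@4 stall=0 (-) EX@5 MEM@6 WB@7
I3 add r4 <- r1,r3: IF@4 ID@5 stall=1 (RAW on I1.r1 (WB@6)) EX@7 MEM@8 WB@9
I4 ld r4 <- r1: IF@5 ID@7 stall=0 (-) EX@8 MEM@9 WB@10
I5 ld r2 <- r5: IF@7 ID@8 stall=0 (-) EX@9 MEM@10 WB@11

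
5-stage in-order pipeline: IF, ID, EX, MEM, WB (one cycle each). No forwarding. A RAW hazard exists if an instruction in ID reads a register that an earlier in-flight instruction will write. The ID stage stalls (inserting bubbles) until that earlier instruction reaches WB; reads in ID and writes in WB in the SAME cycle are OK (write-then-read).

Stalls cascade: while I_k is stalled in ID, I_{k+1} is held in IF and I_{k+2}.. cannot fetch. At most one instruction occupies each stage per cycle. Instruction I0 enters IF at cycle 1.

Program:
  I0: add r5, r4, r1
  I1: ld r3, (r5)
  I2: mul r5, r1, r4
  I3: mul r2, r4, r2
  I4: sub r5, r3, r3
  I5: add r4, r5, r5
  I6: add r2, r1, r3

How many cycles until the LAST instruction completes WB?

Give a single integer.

Answer: 15

Derivation:
I0 add r5 <- r4,r1: IF@1 ID@2 stall=0 (-) EX@3 MEM@4 WB@5
I1 ld r3 <- r5: IF@2 ID@3 stall=2 (RAW on I0.r5 (WB@5)) EX@6 MEM@7 WB@8
I2 mul r5 <- r1,r4: IF@3 ID@6 stall=0 (-) EX@7 MEM@8 WB@9
I3 mul r2 <- r4,r2: IF@6 ID@7 stall=0 (-) EX@8 MEM@9 WB@10
I4 sub r5 <- r3,r3: IF@7 ID@8 stall=0 (-) EX@9 MEM@10 WB@11
I5 add r4 <- r5,r5: IF@8 ID@9 stall=2 (RAW on I4.r5 (WB@11)) EX@12 MEM@13 WB@14
I6 add r2 <- r1,r3: IF@9 ID@12 stall=0 (-) EX@13 MEM@14 WB@15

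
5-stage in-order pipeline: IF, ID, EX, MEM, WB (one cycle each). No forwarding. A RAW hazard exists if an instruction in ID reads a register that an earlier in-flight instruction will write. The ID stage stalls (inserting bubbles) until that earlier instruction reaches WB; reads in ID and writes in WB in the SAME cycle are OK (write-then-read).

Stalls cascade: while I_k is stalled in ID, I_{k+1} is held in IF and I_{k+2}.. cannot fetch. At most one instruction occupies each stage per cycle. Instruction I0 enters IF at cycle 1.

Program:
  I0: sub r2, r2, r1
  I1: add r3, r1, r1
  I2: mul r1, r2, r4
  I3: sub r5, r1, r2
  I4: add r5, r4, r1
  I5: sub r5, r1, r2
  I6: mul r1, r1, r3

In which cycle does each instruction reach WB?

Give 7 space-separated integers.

I0 sub r2 <- r2,r1: IF@1 ID@2 stall=0 (-) EX@3 MEM@4 WB@5
I1 add r3 <- r1,r1: IF@2 ID@3 stall=0 (-) EX@4 MEM@5 WB@6
I2 mul r1 <- r2,r4: IF@3 ID@4 stall=1 (RAW on I0.r2 (WB@5)) EX@6 MEM@7 WB@8
I3 sub r5 <- r1,r2: IF@4 ID@6 stall=2 (RAW on I2.r1 (WB@8)) EX@9 MEM@10 WB@11
I4 add r5 <- r4,r1: IF@6 ID@9 stall=0 (-) EX@10 MEM@11 WB@12
I5 sub r5 <- r1,r2: IF@9 ID@10 stall=0 (-) EX@11 MEM@12 WB@13
I6 mul r1 <- r1,r3: IF@10 ID@11 stall=0 (-) EX@12 MEM@13 WB@14

Answer: 5 6 8 11 12 13 14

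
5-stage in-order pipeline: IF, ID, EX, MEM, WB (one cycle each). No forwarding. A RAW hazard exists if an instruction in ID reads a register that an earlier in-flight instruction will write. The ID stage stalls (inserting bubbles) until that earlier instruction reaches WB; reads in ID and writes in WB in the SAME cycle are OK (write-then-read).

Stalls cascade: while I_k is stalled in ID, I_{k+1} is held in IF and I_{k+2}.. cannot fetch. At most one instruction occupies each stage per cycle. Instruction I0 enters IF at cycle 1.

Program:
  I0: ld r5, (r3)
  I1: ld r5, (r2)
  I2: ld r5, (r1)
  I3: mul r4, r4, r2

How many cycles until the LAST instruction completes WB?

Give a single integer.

Answer: 8

Derivation:
I0 ld r5 <- r3: IF@1 ID@2 stall=0 (-) EX@3 MEM@4 WB@5
I1 ld r5 <- r2: IF@2 ID@3 stall=0 (-) EX@4 MEM@5 WB@6
I2 ld r5 <- r1: IF@3 ID@4 stall=0 (-) EX@5 MEM@6 WB@7
I3 mul r4 <- r4,r2: IF@4 ID@5 stall=0 (-) EX@6 MEM@7 WB@8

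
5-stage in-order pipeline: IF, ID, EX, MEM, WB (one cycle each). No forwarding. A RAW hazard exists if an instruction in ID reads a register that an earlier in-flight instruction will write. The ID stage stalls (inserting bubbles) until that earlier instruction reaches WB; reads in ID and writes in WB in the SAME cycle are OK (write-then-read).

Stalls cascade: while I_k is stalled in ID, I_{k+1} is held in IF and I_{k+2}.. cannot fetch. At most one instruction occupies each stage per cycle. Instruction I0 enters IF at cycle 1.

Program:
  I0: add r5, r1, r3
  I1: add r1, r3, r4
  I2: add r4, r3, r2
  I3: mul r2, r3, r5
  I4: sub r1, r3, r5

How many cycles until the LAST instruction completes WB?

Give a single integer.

I0 add r5 <- r1,r3: IF@1 ID@2 stall=0 (-) EX@3 MEM@4 WB@5
I1 add r1 <- r3,r4: IF@2 ID@3 stall=0 (-) EX@4 MEM@5 WB@6
I2 add r4 <- r3,r2: IF@3 ID@4 stall=0 (-) EX@5 MEM@6 WB@7
I3 mul r2 <- r3,r5: IF@4 ID@5 stall=0 (-) EX@6 MEM@7 WB@8
I4 sub r1 <- r3,r5: IF@5 ID@6 stall=0 (-) EX@7 MEM@8 WB@9

Answer: 9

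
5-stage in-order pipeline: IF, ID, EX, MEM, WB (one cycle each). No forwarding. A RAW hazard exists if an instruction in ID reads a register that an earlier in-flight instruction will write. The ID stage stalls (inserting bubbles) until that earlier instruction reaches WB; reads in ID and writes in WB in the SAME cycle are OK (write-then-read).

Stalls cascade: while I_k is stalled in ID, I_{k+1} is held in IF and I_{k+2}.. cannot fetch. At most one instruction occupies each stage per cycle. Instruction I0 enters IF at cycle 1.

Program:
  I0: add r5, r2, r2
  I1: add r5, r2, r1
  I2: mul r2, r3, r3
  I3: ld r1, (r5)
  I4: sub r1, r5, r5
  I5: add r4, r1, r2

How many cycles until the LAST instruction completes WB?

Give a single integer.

Answer: 13

Derivation:
I0 add r5 <- r2,r2: IF@1 ID@2 stall=0 (-) EX@3 MEM@4 WB@5
I1 add r5 <- r2,r1: IF@2 ID@3 stall=0 (-) EX@4 MEM@5 WB@6
I2 mul r2 <- r3,r3: IF@3 ID@4 stall=0 (-) EX@5 MEM@6 WB@7
I3 ld r1 <- r5: IF@4 ID@5 stall=1 (RAW on I1.r5 (WB@6)) EX@7 MEM@8 WB@9
I4 sub r1 <- r5,r5: IF@5 ID@7 stall=0 (-) EX@8 MEM@9 WB@10
I5 add r4 <- r1,r2: IF@7 ID@8 stall=2 (RAW on I4.r1 (WB@10)) EX@11 MEM@12 WB@13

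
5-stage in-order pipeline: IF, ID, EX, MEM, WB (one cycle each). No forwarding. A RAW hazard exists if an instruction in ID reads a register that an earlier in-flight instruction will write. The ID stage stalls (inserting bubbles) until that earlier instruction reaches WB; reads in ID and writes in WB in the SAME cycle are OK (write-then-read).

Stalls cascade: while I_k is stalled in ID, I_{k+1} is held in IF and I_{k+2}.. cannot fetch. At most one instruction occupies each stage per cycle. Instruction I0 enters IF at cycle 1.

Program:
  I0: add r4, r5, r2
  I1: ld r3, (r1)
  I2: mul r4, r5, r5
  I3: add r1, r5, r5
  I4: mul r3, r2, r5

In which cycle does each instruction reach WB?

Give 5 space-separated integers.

I0 add r4 <- r5,r2: IF@1 ID@2 stall=0 (-) EX@3 MEM@4 WB@5
I1 ld r3 <- r1: IF@2 ID@3 stall=0 (-) EX@4 MEM@5 WB@6
I2 mul r4 <- r5,r5: IF@3 ID@4 stall=0 (-) EX@5 MEM@6 WB@7
I3 add r1 <- r5,r5: IF@4 ID@5 stall=0 (-) EX@6 MEM@7 WB@8
I4 mul r3 <- r2,r5: IF@5 ID@6 stall=0 (-) EX@7 MEM@8 WB@9

Answer: 5 6 7 8 9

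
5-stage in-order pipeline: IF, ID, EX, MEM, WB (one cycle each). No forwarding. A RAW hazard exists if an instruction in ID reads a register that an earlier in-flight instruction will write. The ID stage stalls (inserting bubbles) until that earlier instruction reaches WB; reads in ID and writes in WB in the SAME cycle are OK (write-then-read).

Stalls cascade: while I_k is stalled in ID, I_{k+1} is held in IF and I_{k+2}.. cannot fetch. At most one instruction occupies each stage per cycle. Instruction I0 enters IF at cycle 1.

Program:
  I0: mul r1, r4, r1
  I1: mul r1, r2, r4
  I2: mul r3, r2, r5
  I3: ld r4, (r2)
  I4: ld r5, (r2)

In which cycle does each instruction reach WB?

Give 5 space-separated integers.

Answer: 5 6 7 8 9

Derivation:
I0 mul r1 <- r4,r1: IF@1 ID@2 stall=0 (-) EX@3 MEM@4 WB@5
I1 mul r1 <- r2,r4: IF@2 ID@3 stall=0 (-) EX@4 MEM@5 WB@6
I2 mul r3 <- r2,r5: IF@3 ID@4 stall=0 (-) EX@5 MEM@6 WB@7
I3 ld r4 <- r2: IF@4 ID@5 stall=0 (-) EX@6 MEM@7 WB@8
I4 ld r5 <- r2: IF@5 ID@6 stall=0 (-) EX@7 MEM@8 WB@9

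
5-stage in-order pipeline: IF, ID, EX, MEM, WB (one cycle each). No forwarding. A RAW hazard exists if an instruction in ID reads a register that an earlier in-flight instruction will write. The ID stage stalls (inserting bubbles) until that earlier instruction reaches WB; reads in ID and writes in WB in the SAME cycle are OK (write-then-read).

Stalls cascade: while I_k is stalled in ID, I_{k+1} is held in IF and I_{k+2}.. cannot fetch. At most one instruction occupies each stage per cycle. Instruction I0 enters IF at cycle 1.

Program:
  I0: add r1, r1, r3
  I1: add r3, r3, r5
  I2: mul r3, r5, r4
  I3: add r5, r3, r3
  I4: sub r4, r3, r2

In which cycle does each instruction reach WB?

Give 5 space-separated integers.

I0 add r1 <- r1,r3: IF@1 ID@2 stall=0 (-) EX@3 MEM@4 WB@5
I1 add r3 <- r3,r5: IF@2 ID@3 stall=0 (-) EX@4 MEM@5 WB@6
I2 mul r3 <- r5,r4: IF@3 ID@4 stall=0 (-) EX@5 MEM@6 WB@7
I3 add r5 <- r3,r3: IF@4 ID@5 stall=2 (RAW on I2.r3 (WB@7)) EX@8 MEM@9 WB@10
I4 sub r4 <- r3,r2: IF@5 ID@8 stall=0 (-) EX@9 MEM@10 WB@11

Answer: 5 6 7 10 11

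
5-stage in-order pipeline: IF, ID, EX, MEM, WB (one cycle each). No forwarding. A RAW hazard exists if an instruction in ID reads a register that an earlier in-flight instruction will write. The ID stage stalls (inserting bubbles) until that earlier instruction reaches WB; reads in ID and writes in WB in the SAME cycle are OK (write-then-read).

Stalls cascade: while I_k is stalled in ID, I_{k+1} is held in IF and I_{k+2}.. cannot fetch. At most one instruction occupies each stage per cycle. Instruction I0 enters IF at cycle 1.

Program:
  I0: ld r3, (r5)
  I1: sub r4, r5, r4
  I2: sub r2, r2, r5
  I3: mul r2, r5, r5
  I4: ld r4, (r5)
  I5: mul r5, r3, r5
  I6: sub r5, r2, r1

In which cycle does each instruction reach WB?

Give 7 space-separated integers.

Answer: 5 6 7 8 9 10 11

Derivation:
I0 ld r3 <- r5: IF@1 ID@2 stall=0 (-) EX@3 MEM@4 WB@5
I1 sub r4 <- r5,r4: IF@2 ID@3 stall=0 (-) EX@4 MEM@5 WB@6
I2 sub r2 <- r2,r5: IF@3 ID@4 stall=0 (-) EX@5 MEM@6 WB@7
I3 mul r2 <- r5,r5: IF@4 ID@5 stall=0 (-) EX@6 MEM@7 WB@8
I4 ld r4 <- r5: IF@5 ID@6 stall=0 (-) EX@7 MEM@8 WB@9
I5 mul r5 <- r3,r5: IF@6 ID@7 stall=0 (-) EX@8 MEM@9 WB@10
I6 sub r5 <- r2,r1: IF@7 ID@8 stall=0 (-) EX@9 MEM@10 WB@11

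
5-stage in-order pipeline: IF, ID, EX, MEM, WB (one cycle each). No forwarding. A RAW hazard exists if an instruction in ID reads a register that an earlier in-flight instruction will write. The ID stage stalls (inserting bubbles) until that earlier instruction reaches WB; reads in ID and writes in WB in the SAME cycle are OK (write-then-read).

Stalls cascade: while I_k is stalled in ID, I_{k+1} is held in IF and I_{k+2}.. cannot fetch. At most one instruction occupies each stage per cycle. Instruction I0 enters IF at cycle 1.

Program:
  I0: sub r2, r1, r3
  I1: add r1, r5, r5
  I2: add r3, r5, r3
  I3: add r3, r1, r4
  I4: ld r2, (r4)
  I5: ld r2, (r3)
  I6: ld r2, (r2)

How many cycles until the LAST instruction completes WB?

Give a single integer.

I0 sub r2 <- r1,r3: IF@1 ID@2 stall=0 (-) EX@3 MEM@4 WB@5
I1 add r1 <- r5,r5: IF@2 ID@3 stall=0 (-) EX@4 MEM@5 WB@6
I2 add r3 <- r5,r3: IF@3 ID@4 stall=0 (-) EX@5 MEM@6 WB@7
I3 add r3 <- r1,r4: IF@4 ID@5 stall=1 (RAW on I1.r1 (WB@6)) EX@7 MEM@8 WB@9
I4 ld r2 <- r4: IF@5 ID@7 stall=0 (-) EX@8 MEM@9 WB@10
I5 ld r2 <- r3: IF@7 ID@8 stall=1 (RAW on I3.r3 (WB@9)) EX@10 MEM@11 WB@12
I6 ld r2 <- r2: IF@8 ID@10 stall=2 (RAW on I5.r2 (WB@12)) EX@13 MEM@14 WB@15

Answer: 15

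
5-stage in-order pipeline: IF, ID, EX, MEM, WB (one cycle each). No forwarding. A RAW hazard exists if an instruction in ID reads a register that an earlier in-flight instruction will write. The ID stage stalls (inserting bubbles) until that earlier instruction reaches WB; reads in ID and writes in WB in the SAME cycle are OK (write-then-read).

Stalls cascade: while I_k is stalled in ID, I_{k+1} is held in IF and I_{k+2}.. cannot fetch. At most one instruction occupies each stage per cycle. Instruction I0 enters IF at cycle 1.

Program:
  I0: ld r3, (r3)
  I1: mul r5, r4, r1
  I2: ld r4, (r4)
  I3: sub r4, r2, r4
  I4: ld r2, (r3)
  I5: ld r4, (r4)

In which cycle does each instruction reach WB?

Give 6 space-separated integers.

Answer: 5 6 7 10 11 13

Derivation:
I0 ld r3 <- r3: IF@1 ID@2 stall=0 (-) EX@3 MEM@4 WB@5
I1 mul r5 <- r4,r1: IF@2 ID@3 stall=0 (-) EX@4 MEM@5 WB@6
I2 ld r4 <- r4: IF@3 ID@4 stall=0 (-) EX@5 MEM@6 WB@7
I3 sub r4 <- r2,r4: IF@4 ID@5 stall=2 (RAW on I2.r4 (WB@7)) EX@8 MEM@9 WB@10
I4 ld r2 <- r3: IF@5 ID@8 stall=0 (-) EX@9 MEM@10 WB@11
I5 ld r4 <- r4: IF@8 ID@9 stall=1 (RAW on I3.r4 (WB@10)) EX@11 MEM@12 WB@13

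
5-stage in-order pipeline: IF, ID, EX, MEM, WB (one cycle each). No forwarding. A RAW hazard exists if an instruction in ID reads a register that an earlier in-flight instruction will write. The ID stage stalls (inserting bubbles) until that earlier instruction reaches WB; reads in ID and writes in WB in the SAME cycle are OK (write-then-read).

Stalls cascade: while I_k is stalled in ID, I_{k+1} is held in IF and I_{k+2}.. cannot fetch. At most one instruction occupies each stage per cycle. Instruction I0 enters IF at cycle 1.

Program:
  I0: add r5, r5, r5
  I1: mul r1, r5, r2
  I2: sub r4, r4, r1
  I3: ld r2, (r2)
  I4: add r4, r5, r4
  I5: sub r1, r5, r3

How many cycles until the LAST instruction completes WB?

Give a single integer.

Answer: 15

Derivation:
I0 add r5 <- r5,r5: IF@1 ID@2 stall=0 (-) EX@3 MEM@4 WB@5
I1 mul r1 <- r5,r2: IF@2 ID@3 stall=2 (RAW on I0.r5 (WB@5)) EX@6 MEM@7 WB@8
I2 sub r4 <- r4,r1: IF@3 ID@6 stall=2 (RAW on I1.r1 (WB@8)) EX@9 MEM@10 WB@11
I3 ld r2 <- r2: IF@6 ID@9 stall=0 (-) EX@10 MEM@11 WB@12
I4 add r4 <- r5,r4: IF@9 ID@10 stall=1 (RAW on I2.r4 (WB@11)) EX@12 MEM@13 WB@14
I5 sub r1 <- r5,r3: IF@10 ID@12 stall=0 (-) EX@13 MEM@14 WB@15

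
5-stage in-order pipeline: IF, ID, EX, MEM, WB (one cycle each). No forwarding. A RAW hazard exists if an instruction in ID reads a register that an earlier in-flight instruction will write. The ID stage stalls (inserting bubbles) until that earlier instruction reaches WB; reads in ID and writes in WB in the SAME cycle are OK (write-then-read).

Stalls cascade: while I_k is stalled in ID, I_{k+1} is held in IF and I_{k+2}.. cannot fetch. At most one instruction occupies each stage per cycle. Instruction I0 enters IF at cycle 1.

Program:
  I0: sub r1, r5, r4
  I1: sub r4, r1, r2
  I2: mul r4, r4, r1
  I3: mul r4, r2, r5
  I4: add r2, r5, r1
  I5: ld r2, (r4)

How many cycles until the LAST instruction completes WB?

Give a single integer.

I0 sub r1 <- r5,r4: IF@1 ID@2 stall=0 (-) EX@3 MEM@4 WB@5
I1 sub r4 <- r1,r2: IF@2 ID@3 stall=2 (RAW on I0.r1 (WB@5)) EX@6 MEM@7 WB@8
I2 mul r4 <- r4,r1: IF@3 ID@6 stall=2 (RAW on I1.r4 (WB@8)) EX@9 MEM@10 WB@11
I3 mul r4 <- r2,r5: IF@6 ID@9 stall=0 (-) EX@10 MEM@11 WB@12
I4 add r2 <- r5,r1: IF@9 ID@10 stall=0 (-) EX@11 MEM@12 WB@13
I5 ld r2 <- r4: IF@10 ID@11 stall=1 (RAW on I3.r4 (WB@12)) EX@13 MEM@14 WB@15

Answer: 15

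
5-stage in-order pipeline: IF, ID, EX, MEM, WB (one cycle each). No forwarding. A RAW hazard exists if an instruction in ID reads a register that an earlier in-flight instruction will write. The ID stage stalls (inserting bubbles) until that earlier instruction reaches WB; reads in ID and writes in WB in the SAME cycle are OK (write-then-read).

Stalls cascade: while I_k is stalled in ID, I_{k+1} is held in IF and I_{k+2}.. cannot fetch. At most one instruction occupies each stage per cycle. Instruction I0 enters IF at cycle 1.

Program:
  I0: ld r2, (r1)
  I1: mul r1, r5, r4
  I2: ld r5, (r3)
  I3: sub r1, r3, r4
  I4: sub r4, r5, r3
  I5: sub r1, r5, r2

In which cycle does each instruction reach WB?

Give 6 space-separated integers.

I0 ld r2 <- r1: IF@1 ID@2 stall=0 (-) EX@3 MEM@4 WB@5
I1 mul r1 <- r5,r4: IF@2 ID@3 stall=0 (-) EX@4 MEM@5 WB@6
I2 ld r5 <- r3: IF@3 ID@4 stall=0 (-) EX@5 MEM@6 WB@7
I3 sub r1 <- r3,r4: IF@4 ID@5 stall=0 (-) EX@6 MEM@7 WB@8
I4 sub r4 <- r5,r3: IF@5 ID@6 stall=1 (RAW on I2.r5 (WB@7)) EX@8 MEM@9 WB@10
I5 sub r1 <- r5,r2: IF@6 ID@8 stall=0 (-) EX@9 MEM@10 WB@11

Answer: 5 6 7 8 10 11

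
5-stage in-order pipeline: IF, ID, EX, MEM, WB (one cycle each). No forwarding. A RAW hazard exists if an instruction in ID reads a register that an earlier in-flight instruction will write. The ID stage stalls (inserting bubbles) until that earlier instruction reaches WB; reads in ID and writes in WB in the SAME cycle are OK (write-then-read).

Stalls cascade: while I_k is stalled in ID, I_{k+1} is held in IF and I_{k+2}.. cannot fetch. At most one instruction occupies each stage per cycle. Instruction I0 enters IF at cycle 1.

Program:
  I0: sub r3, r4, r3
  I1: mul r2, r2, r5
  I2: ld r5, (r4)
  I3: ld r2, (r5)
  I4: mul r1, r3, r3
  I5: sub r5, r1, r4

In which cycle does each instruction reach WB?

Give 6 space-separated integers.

Answer: 5 6 7 10 11 14

Derivation:
I0 sub r3 <- r4,r3: IF@1 ID@2 stall=0 (-) EX@3 MEM@4 WB@5
I1 mul r2 <- r2,r5: IF@2 ID@3 stall=0 (-) EX@4 MEM@5 WB@6
I2 ld r5 <- r4: IF@3 ID@4 stall=0 (-) EX@5 MEM@6 WB@7
I3 ld r2 <- r5: IF@4 ID@5 stall=2 (RAW on I2.r5 (WB@7)) EX@8 MEM@9 WB@10
I4 mul r1 <- r3,r3: IF@5 ID@8 stall=0 (-) EX@9 MEM@10 WB@11
I5 sub r5 <- r1,r4: IF@8 ID@9 stall=2 (RAW on I4.r1 (WB@11)) EX@12 MEM@13 WB@14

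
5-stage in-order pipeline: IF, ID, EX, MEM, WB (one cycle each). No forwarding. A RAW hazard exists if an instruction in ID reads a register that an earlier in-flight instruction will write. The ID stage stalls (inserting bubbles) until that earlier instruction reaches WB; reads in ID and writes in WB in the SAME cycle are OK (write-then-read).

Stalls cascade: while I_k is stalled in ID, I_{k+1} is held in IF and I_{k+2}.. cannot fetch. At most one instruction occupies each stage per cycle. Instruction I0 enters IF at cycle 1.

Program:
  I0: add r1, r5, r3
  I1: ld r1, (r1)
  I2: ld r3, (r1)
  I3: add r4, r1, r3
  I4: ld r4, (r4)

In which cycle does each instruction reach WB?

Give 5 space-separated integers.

Answer: 5 8 11 14 17

Derivation:
I0 add r1 <- r5,r3: IF@1 ID@2 stall=0 (-) EX@3 MEM@4 WB@5
I1 ld r1 <- r1: IF@2 ID@3 stall=2 (RAW on I0.r1 (WB@5)) EX@6 MEM@7 WB@8
I2 ld r3 <- r1: IF@3 ID@6 stall=2 (RAW on I1.r1 (WB@8)) EX@9 MEM@10 WB@11
I3 add r4 <- r1,r3: IF@6 ID@9 stall=2 (RAW on I2.r3 (WB@11)) EX@12 MEM@13 WB@14
I4 ld r4 <- r4: IF@9 ID@12 stall=2 (RAW on I3.r4 (WB@14)) EX@15 MEM@16 WB@17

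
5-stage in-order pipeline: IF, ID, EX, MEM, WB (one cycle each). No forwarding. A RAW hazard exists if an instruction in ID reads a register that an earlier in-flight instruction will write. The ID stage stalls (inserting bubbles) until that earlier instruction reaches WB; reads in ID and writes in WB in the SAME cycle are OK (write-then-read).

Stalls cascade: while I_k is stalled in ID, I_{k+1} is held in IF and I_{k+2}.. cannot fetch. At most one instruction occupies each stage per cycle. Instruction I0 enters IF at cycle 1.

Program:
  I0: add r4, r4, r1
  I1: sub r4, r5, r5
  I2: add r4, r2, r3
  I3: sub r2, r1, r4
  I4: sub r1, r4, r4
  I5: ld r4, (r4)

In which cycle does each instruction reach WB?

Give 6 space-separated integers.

I0 add r4 <- r4,r1: IF@1 ID@2 stall=0 (-) EX@3 MEM@4 WB@5
I1 sub r4 <- r5,r5: IF@2 ID@3 stall=0 (-) EX@4 MEM@5 WB@6
I2 add r4 <- r2,r3: IF@3 ID@4 stall=0 (-) EX@5 MEM@6 WB@7
I3 sub r2 <- r1,r4: IF@4 ID@5 stall=2 (RAW on I2.r4 (WB@7)) EX@8 MEM@9 WB@10
I4 sub r1 <- r4,r4: IF@5 ID@8 stall=0 (-) EX@9 MEM@10 WB@11
I5 ld r4 <- r4: IF@8 ID@9 stall=0 (-) EX@10 MEM@11 WB@12

Answer: 5 6 7 10 11 12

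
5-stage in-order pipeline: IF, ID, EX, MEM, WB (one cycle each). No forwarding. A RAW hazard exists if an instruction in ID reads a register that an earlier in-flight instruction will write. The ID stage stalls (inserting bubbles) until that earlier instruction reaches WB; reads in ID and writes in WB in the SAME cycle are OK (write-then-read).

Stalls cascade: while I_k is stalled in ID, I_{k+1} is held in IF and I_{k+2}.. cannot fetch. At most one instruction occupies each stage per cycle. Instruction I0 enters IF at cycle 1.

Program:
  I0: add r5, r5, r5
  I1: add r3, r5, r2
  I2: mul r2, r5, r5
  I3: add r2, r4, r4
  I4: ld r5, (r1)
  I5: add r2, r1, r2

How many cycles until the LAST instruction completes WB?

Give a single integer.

I0 add r5 <- r5,r5: IF@1 ID@2 stall=0 (-) EX@3 MEM@4 WB@5
I1 add r3 <- r5,r2: IF@2 ID@3 stall=2 (RAW on I0.r5 (WB@5)) EX@6 MEM@7 WB@8
I2 mul r2 <- r5,r5: IF@3 ID@6 stall=0 (-) EX@7 MEM@8 WB@9
I3 add r2 <- r4,r4: IF@6 ID@7 stall=0 (-) EX@8 MEM@9 WB@10
I4 ld r5 <- r1: IF@7 ID@8 stall=0 (-) EX@9 MEM@10 WB@11
I5 add r2 <- r1,r2: IF@8 ID@9 stall=1 (RAW on I3.r2 (WB@10)) EX@11 MEM@12 WB@13

Answer: 13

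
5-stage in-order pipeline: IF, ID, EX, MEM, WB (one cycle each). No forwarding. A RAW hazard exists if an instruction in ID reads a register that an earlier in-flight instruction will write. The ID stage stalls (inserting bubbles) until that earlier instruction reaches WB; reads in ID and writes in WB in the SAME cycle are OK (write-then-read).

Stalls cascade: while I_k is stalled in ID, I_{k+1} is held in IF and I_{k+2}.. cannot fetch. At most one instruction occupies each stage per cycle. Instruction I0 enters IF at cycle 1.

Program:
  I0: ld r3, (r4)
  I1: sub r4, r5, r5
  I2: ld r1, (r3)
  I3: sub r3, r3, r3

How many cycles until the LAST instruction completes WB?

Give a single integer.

I0 ld r3 <- r4: IF@1 ID@2 stall=0 (-) EX@3 MEM@4 WB@5
I1 sub r4 <- r5,r5: IF@2 ID@3 stall=0 (-) EX@4 MEM@5 WB@6
I2 ld r1 <- r3: IF@3 ID@4 stall=1 (RAW on I0.r3 (WB@5)) EX@6 MEM@7 WB@8
I3 sub r3 <- r3,r3: IF@4 ID@6 stall=0 (-) EX@7 MEM@8 WB@9

Answer: 9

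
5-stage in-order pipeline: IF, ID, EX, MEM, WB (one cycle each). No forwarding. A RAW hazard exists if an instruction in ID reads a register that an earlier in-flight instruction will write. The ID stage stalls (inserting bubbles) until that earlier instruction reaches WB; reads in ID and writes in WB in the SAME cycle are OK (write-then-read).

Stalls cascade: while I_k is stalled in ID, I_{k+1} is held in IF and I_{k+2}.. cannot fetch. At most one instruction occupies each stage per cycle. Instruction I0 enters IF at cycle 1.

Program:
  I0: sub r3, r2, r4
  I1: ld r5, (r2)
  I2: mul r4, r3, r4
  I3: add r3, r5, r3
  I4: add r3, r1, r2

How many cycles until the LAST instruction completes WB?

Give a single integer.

I0 sub r3 <- r2,r4: IF@1 ID@2 stall=0 (-) EX@3 MEM@4 WB@5
I1 ld r5 <- r2: IF@2 ID@3 stall=0 (-) EX@4 MEM@5 WB@6
I2 mul r4 <- r3,r4: IF@3 ID@4 stall=1 (RAW on I0.r3 (WB@5)) EX@6 MEM@7 WB@8
I3 add r3 <- r5,r3: IF@4 ID@6 stall=0 (-) EX@7 MEM@8 WB@9
I4 add r3 <- r1,r2: IF@6 ID@7 stall=0 (-) EX@8 MEM@9 WB@10

Answer: 10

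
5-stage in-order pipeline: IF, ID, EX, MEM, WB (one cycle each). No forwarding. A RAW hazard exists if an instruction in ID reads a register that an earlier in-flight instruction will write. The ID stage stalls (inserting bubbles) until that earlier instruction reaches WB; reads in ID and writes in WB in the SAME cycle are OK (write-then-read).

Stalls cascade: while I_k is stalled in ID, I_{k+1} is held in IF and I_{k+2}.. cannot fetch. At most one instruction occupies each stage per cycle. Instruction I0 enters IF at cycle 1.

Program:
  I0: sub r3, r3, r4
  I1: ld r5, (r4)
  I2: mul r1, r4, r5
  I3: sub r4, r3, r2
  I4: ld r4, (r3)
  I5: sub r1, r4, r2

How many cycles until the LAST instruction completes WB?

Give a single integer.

Answer: 14

Derivation:
I0 sub r3 <- r3,r4: IF@1 ID@2 stall=0 (-) EX@3 MEM@4 WB@5
I1 ld r5 <- r4: IF@2 ID@3 stall=0 (-) EX@4 MEM@5 WB@6
I2 mul r1 <- r4,r5: IF@3 ID@4 stall=2 (RAW on I1.r5 (WB@6)) EX@7 MEM@8 WB@9
I3 sub r4 <- r3,r2: IF@4 ID@7 stall=0 (-) EX@8 MEM@9 WB@10
I4 ld r4 <- r3: IF@7 ID@8 stall=0 (-) EX@9 MEM@10 WB@11
I5 sub r1 <- r4,r2: IF@8 ID@9 stall=2 (RAW on I4.r4 (WB@11)) EX@12 MEM@13 WB@14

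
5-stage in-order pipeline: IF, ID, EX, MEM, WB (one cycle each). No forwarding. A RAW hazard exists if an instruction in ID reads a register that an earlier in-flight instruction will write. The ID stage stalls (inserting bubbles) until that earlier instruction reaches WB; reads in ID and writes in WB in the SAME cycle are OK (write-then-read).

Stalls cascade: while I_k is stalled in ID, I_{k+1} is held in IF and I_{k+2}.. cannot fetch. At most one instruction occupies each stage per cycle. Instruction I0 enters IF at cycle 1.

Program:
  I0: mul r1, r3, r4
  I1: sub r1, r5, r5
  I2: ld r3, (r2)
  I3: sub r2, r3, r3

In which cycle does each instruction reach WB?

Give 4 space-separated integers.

I0 mul r1 <- r3,r4: IF@1 ID@2 stall=0 (-) EX@3 MEM@4 WB@5
I1 sub r1 <- r5,r5: IF@2 ID@3 stall=0 (-) EX@4 MEM@5 WB@6
I2 ld r3 <- r2: IF@3 ID@4 stall=0 (-) EX@5 MEM@6 WB@7
I3 sub r2 <- r3,r3: IF@4 ID@5 stall=2 (RAW on I2.r3 (WB@7)) EX@8 MEM@9 WB@10

Answer: 5 6 7 10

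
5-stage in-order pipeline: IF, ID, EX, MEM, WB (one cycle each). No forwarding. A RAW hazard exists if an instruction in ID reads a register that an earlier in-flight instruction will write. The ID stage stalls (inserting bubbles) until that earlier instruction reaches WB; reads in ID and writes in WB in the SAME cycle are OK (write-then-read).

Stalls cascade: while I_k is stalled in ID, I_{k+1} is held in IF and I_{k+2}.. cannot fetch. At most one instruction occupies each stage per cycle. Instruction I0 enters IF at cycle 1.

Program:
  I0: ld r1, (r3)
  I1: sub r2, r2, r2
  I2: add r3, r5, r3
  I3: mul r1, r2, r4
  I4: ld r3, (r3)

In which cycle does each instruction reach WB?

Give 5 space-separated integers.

Answer: 5 6 7 9 10

Derivation:
I0 ld r1 <- r3: IF@1 ID@2 stall=0 (-) EX@3 MEM@4 WB@5
I1 sub r2 <- r2,r2: IF@2 ID@3 stall=0 (-) EX@4 MEM@5 WB@6
I2 add r3 <- r5,r3: IF@3 ID@4 stall=0 (-) EX@5 MEM@6 WB@7
I3 mul r1 <- r2,r4: IF@4 ID@5 stall=1 (RAW on I1.r2 (WB@6)) EX@7 MEM@8 WB@9
I4 ld r3 <- r3: IF@5 ID@7 stall=0 (-) EX@8 MEM@9 WB@10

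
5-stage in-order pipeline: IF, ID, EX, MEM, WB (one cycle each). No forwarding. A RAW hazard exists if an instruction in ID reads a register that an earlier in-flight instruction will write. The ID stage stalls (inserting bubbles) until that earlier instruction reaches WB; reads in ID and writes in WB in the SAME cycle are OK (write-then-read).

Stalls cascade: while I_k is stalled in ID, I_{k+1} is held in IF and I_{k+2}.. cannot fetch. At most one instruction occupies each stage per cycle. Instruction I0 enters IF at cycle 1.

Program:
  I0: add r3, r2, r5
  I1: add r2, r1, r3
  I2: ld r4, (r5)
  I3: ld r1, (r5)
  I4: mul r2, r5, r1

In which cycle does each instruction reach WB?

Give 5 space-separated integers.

I0 add r3 <- r2,r5: IF@1 ID@2 stall=0 (-) EX@3 MEM@4 WB@5
I1 add r2 <- r1,r3: IF@2 ID@3 stall=2 (RAW on I0.r3 (WB@5)) EX@6 MEM@7 WB@8
I2 ld r4 <- r5: IF@3 ID@6 stall=0 (-) EX@7 MEM@8 WB@9
I3 ld r1 <- r5: IF@6 ID@7 stall=0 (-) EX@8 MEM@9 WB@10
I4 mul r2 <- r5,r1: IF@7 ID@8 stall=2 (RAW on I3.r1 (WB@10)) EX@11 MEM@12 WB@13

Answer: 5 8 9 10 13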